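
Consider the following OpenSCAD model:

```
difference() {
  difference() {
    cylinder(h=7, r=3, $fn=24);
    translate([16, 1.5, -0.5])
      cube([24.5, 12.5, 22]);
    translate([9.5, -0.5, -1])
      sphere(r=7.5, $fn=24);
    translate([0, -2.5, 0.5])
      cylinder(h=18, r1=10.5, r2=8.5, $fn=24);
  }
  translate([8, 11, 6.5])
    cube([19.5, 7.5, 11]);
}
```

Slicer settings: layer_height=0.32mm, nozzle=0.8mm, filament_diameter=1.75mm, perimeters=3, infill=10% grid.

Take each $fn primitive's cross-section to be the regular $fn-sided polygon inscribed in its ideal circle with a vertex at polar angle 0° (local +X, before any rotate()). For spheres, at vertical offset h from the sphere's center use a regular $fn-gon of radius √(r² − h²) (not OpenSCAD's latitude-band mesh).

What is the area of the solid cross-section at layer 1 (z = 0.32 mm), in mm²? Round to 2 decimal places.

At z = 0.32 mm: the r=3 cylinder contributes a regular 24-gon of circumradius 3 (area = (24/2)·3.000²·sin(360°/24) = 27.95 mm²); the cube at (16, 1.5) (footprint 24.5×12.5) is included at this height (area 306.25 mm²); the r=7.5 sphere at (9.5, -0.5) contributes a regular 24-gon of circumradius √(7.5²−1.32²) = 7.383 (area = (24/2)·7.383²·sin(360°/24) = 169.29 mm²); the cone at (0, -2.5) is absent (z outside [0.5, 18.5]); Subtracting the remaining from the first: starting from the r=3 cylinder (27.95 mm²), the 24.5×12.5 cube at (16, 1.5) misses the remaining region (no effect); the r=7.5 sphere at (9.5, -0.5) partially overlaps it — only the 1.96 mm² overlap (of its 169.29 mm²) is removed, clipping the outline — area = 25.99 mm²; the cube at (8, 11) does not reach this height (z outside [6.5, 17.5]); After the difference (first − rest): none of the subtracted shapes is present at this height, so that combined region is unchanged — area = 25.99 mm². Overall, the cross-section is a single solid region. Net area = 25.99 mm².

25.99 mm²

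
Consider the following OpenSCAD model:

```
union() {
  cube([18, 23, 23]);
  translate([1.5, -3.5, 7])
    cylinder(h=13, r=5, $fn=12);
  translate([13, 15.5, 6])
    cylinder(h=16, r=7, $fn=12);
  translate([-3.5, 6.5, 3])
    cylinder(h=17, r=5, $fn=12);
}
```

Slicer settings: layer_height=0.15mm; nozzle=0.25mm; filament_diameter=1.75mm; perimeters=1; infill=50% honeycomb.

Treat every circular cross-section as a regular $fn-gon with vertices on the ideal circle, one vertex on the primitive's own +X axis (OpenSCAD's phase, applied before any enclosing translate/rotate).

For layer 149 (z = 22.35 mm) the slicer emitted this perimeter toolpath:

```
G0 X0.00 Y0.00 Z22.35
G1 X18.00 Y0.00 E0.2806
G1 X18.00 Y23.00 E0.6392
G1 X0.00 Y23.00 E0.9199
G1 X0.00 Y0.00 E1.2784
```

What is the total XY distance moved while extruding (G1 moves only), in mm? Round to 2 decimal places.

Sum the Euclidean lengths of each G1 segment: total = 82.00 mm.

82.00 mm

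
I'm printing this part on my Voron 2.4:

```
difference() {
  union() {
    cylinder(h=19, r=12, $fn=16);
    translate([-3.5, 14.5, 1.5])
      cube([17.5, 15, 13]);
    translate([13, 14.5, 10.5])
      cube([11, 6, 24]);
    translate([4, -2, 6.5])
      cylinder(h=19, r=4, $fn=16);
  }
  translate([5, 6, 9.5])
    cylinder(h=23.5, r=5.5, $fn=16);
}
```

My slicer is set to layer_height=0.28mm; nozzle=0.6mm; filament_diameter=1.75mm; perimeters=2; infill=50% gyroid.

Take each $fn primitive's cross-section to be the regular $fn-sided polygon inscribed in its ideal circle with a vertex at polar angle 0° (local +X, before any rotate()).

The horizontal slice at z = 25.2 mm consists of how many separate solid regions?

At z = 25.2 mm: the cylinder does not reach this height (z outside [0, 19]); the cube at (-3.5, 14.5) is absent (z outside [1.5, 14.5]); the 11×6 cube at (13, 14.5) contributes its full rectangle; the r=4 cylinder at (4, -2) gives a regular 16-gon of circumradius 4 (constant along its height); Combining (union): the 2 present regions are separate (no shared area or edge), so areas and boundary lengths simply add and each stays a separate island — 2 connected regions; the r=5.5 cylinder at (5, 6) gives a regular 16-gon of circumradius 5.5 (constant along its height); After the difference (first − rest): starting from the result so far, the r=5.5 cylinder at (5, 6) partially overlaps it — only the 4.19 mm² overlap (of its 92.61 mm²) is removed, clipping the outline — 2 connected regions. The result has 2 disconnected regions.

2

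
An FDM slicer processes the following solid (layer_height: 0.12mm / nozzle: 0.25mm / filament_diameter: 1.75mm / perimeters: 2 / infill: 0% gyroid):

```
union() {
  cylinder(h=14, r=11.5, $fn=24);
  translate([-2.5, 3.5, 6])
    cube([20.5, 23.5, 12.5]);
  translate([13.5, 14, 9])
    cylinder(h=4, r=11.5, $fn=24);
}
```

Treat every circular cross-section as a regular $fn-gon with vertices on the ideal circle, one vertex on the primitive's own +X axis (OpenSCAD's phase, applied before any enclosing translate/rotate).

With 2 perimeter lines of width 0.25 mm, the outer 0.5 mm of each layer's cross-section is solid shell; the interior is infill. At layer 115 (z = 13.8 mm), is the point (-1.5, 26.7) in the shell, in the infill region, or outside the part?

shell

At z = 13.8 mm: the r=11.5 cylinder contributes a regular 24-gon of circumradius 11.5; the 20.5×23.5 cube at (-2.5, 3.5) contributes its full rectangle; the cylinder at (13.5, 14) is not intersected at this z (z outside [9, 13]); Combining (union): the regions partially overlap (shared area 82.87 mm²), so overlapping operands fuse into one piece — 1 connected region. Overall, the cross-section is a single solid region. The nearest boundary edge runs (-2.50, 27.00)→(18.00, 27.00); distance from the point to it = 0.30 mm. The point is inside the cross-section, 0.30 mm from the nearest boundary — within the 0.5 mm shell band (2 × 0.25).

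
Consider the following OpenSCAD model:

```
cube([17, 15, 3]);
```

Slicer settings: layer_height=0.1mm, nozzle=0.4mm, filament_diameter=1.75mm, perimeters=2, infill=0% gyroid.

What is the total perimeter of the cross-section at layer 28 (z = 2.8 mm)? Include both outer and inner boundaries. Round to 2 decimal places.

At z = 2.8 mm: the cube is present — its section is the full 17×15 rectangle (perimeter 64.00 mm). Overall, the cross-section is a single solid region. Total boundary length (outer) = 64.00 mm.

64.00 mm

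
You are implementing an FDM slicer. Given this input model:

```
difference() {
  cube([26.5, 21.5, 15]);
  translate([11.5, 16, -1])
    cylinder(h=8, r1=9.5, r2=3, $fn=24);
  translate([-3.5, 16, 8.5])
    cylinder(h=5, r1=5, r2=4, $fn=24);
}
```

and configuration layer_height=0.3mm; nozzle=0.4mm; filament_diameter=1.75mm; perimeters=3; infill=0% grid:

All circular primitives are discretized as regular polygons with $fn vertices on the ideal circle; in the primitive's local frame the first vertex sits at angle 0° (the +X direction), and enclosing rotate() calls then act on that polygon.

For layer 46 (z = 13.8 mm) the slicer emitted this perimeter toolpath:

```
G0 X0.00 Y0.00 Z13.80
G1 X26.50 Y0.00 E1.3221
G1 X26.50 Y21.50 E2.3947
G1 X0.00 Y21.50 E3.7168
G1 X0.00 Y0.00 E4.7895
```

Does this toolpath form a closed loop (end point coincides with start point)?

Start point (G0): (0.00, 0.00). End point (last G1): the path returns to the start — closed.

yes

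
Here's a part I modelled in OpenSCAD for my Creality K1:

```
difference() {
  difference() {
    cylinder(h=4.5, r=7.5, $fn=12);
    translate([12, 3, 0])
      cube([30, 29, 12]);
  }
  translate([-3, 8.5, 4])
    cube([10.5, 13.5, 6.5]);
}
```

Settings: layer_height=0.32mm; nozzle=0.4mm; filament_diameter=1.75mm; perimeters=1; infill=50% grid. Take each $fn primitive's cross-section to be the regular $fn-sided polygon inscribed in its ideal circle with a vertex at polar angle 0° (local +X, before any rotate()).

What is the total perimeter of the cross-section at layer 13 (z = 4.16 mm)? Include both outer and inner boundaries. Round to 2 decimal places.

46.59 mm

At z = 4.16 mm: the cylinder: section is a regular 12-gon, circumradius r=7.5 (perimeter = 2·12·7.500·sin(180°/12) = 46.59 mm); the cube at (12, 3) (footprint 30×29) is included at this height (perimeter 118.00 mm); Taking the first minus the rest: starting from the r=7.5 cylinder, the 30×29 cube at (12, 3) misses the remaining region (no effect) — boundary = 46.59 mm; the cube at (-3, 8.5) is present — its section is the full 10.5×13.5 rectangle (perimeter 48.00 mm); Subtracting the remaining from the first: starting from the result so far, the 10.5×13.5 cube at (-3, 8.5) misses the remaining region (no effect) — boundary = 46.59 mm. Overall, the cross-section is a single solid region. Total boundary length (outer) = 46.59 mm.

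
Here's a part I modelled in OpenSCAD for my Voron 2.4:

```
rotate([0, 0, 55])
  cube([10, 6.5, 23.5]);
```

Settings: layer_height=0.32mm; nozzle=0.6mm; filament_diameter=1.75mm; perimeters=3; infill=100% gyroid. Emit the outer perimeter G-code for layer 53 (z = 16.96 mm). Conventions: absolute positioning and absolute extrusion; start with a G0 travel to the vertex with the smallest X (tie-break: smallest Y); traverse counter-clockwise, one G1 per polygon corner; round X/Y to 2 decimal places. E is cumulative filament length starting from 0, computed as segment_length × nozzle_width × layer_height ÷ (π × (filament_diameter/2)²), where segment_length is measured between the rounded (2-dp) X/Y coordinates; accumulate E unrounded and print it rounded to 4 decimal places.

At z = 16.96 mm: the cube is present — its section is the full 10×6.5 rectangle; (whole slice rotated 55° about Z — lengths, areas and connectivity unchanged). The outline is a single polygon with 4 vertices. Extrusion per mm of travel: 0.6 × 0.32 / (π × 0.875²) = 0.079824. Accumulating E over each segment gives final E = 2.6342.

G0 X-5.32 Y3.73 Z16.96
G1 X0.00 Y0.00 E0.5186
G1 X5.74 Y8.19 E1.3170
G1 X0.41 Y11.92 E1.8363
G1 X-5.32 Y3.73 E2.6342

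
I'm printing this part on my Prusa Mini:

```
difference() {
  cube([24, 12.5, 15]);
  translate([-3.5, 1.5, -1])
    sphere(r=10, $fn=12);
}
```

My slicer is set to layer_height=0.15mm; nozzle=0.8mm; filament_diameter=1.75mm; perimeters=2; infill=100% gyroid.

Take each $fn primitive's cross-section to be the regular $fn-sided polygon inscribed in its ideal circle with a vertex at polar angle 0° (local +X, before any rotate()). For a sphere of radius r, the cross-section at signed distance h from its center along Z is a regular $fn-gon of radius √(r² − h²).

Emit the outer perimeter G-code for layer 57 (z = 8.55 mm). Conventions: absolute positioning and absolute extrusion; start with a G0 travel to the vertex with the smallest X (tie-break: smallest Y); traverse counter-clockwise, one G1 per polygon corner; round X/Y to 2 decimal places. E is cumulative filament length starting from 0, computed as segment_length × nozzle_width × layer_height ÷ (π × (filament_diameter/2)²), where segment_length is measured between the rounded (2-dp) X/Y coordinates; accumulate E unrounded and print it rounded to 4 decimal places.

G0 X0.00 Y0.00 Z8.55
G1 X24.00 Y0.00 E1.1974
G1 X24.00 Y12.50 E1.8210
G1 X0.00 Y12.50 E3.0184
G1 X0.00 Y0.00 E3.6420

At z = 8.55 mm: the cube is present — its section is the full 24×12.5 rectangle; the sphere at (-3.5, 1.5): section is a regular 12-gon, circumradius = √(r²−h²) = √(10²−9.55²) = 2.966; After the difference (first − rest): starting from the 24×12.5 cube, the r=10 sphere at (-3.5, 1.5) misses the remaining region (no effect) — 1 connected region. The outline is a single polygon with 4 vertices. Extrusion per mm of travel: 0.8 × 0.15 / (π × 0.875²) = 0.049890. Accumulating E over each segment gives final E = 3.6420.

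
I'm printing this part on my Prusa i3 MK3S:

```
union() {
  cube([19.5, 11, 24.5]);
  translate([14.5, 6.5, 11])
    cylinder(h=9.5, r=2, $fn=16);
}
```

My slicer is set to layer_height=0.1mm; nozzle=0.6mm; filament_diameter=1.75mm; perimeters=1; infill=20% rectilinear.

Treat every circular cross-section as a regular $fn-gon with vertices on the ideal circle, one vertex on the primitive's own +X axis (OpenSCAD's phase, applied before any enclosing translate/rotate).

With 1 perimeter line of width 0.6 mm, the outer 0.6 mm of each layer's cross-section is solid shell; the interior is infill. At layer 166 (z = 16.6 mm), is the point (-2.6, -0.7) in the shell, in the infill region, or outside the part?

At z = 16.6 mm: the 19.5×11 cube contributes its full rectangle; the r=2 cylinder at (14.5, 6.5) gives a regular 16-gon of circumradius 2 (constant along its height); Taking the union: the r=2 cylinder at (14.5, 6.5) lies entirely inside the 19.5×11 cube, so the union is just the 19.5×11 cube — 1 connected region. Overall, the cross-section is a single solid region. The nearest boundary edge runs (19.50, 0.00)→(0.00, 0.00); distance from the point to it = 2.69 mm. The point is not inside any of the regions above, so it lies outside the cross-section (2.69 mm from the nearest boundary).

outside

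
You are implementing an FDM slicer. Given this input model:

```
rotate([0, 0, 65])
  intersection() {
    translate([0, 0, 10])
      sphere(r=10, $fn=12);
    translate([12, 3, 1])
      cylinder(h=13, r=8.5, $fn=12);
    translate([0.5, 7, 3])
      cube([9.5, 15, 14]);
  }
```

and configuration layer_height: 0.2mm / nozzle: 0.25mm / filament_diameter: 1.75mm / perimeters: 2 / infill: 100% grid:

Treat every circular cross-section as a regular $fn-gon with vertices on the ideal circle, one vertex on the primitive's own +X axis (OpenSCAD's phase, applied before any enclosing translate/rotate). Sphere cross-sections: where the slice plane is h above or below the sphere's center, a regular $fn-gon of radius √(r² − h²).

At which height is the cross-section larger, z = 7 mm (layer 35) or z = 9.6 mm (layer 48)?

layer 48 (z = 9.6 mm)

Layer 35 (z = 7): the r=10 sphere slices to a regular 12-gon of circumradius 9.539 (√(r²−h²) with h=3 from center) (area = (12/2)·9.539²·sin(360°/12) = 273.00 mm²); the r=8.5 cylinder at (12, 3) gives a regular 12-gon of circumradius 8.5 (constant along its height) (area = (12/2)·8.500²·sin(360°/12) = 216.75 mm²); the cube at (0.5, 7) (footprint 9.5×15) is included at this height (area 142.50 mm²); After intersecting: the r=8.5 cylinder at (12, 3) partially overlaps the r=10 sphere; clipping to the common part keeps 45.43 mm²; the 9.5×15 cube at (0.5, 7) partially overlaps the running intersection; clipping to the common part keeps 0.65 mm² — area = 0.65 mm²; (rotated 65° about Z; rotation is an isometry so areas/perimeters/island counts are preserved). So its area = 0.65 mm². Layer 48 (z = 9.6): the sphere: section is a regular 12-gon, circumradius = √(r²−h²) = √(10²−0.4²) = 9.992 (area = (12/2)·9.992²·sin(360°/12) = 299.52 mm²); the cylinder at (12, 3): section is a regular 12-gon, circumradius r=8.5 (area = (12/2)·8.500²·sin(360°/12) = 216.75 mm²); the cube at (0.5, 7) (footprint 9.5×15) is included at this height (area 142.50 mm²); After intersecting: the r=8.5 cylinder at (12, 3) partially overlaps the r=10 sphere; clipping to the common part keeps 51.63 mm²; the 9.5×15 cube at (0.5, 7) partially overlaps the running intersection; clipping to the common part keeps 1.25 mm² — area = 1.25 mm²; (whole slice rotated 65° about Z — lengths, areas and connectivity unchanged). So its area = 1.25 mm². Layer 48 is larger (1.25 vs 0.65 mm²).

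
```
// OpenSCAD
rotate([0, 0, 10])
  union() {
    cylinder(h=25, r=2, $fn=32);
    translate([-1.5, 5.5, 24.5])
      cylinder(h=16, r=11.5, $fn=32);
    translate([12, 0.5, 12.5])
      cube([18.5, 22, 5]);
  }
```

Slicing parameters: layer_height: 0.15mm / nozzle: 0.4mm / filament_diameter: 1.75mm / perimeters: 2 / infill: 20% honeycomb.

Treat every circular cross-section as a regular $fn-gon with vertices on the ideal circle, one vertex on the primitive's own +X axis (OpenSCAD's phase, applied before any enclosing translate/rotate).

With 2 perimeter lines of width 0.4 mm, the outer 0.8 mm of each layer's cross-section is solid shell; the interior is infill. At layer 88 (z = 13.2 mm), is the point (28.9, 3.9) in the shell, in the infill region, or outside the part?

outside

At z = 13.2 mm: the cylinder: section is a regular 32-gon, circumradius r=2; the cylinder at (-1.5, 5.5) is absent (z outside [24.5, 40.5]); the cube at (12, 0.5) (footprint 18.5×22) is included at this height; Merging all regions: the 2 present regions are separate (no shared area or edge), so areas and boundary lengths simply add and each stays a separate island — 2 connected regions; (rotated 10° about Z; rotation is an isometry so areas/perimeters/island counts are preserved). Overall, the cross-section has 2 separate islands. Undo the 10° rotation: the query point maps to (29.138, -1.178) in the un-rotated model frame. The nearest boundary edge runs (30.50, 0.50)→(12.00, 0.50); distance from the point to it = 1.68 mm. The point is not inside any of the regions above, so it lies outside the cross-section (1.68 mm from the nearest boundary).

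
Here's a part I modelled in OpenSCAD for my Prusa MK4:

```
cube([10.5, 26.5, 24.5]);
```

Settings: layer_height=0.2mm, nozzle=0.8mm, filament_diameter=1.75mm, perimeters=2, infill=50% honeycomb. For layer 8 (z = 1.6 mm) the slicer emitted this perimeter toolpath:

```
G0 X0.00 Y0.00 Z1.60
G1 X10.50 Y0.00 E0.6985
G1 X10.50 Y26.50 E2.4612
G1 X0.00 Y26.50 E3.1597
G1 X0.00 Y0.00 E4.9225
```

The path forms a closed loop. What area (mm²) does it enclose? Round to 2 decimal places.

Apply the shoelace formula to the sequence of (X, Y) vertices; enclosed area = 278.25 mm².

278.25 mm²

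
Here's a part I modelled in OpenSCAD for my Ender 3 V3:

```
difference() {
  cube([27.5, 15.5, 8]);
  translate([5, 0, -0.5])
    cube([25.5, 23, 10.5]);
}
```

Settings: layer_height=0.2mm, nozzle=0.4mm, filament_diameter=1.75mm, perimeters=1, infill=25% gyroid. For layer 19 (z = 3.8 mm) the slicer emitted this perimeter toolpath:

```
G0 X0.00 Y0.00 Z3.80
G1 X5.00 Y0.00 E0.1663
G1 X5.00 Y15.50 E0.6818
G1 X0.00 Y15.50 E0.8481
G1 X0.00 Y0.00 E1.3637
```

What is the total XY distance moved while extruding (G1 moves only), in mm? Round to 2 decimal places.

Sum the Euclidean lengths of each G1 segment: total = 41.00 mm.

41.00 mm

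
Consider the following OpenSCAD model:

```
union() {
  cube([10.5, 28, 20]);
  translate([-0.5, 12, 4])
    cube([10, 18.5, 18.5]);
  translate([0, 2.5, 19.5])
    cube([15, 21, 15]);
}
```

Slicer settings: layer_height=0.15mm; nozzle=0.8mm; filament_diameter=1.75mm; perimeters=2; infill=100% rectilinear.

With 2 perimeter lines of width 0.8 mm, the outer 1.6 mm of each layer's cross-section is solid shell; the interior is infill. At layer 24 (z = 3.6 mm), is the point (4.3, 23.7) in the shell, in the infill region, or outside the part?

At z = 3.6 mm: the 10.5×28 cube contributes its full rectangle; the cube at (-0.5, 12) is not intersected at this z (z outside [4, 22.5]); the cube at (0, 2.5) is not intersected at this z (z outside [19.5, 34.5]); Taking the union: only the 10.5×28 cube is present, so the union is just that shape — 1 connected region. Overall, the cross-section is a single solid region. The nearest boundary edge runs (0.00, 28.00)→(0.00, 0.00); distance from the point to it = 4.30 mm. The point is inside the cross-section and 4.30 mm from the nearest boundary — more than the 1.6 mm shell width (2 × 0.8), so it's in the infill interior.

infill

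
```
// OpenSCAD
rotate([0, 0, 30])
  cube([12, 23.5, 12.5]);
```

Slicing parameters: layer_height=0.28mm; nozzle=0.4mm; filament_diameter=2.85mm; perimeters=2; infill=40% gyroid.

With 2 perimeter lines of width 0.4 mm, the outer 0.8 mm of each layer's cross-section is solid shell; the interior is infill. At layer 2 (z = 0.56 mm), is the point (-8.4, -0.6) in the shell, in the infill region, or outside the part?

outside

At z = 0.56 mm: the cube (footprint 12×23.5) is included at this height; (rotated 30° about Z; rotation is an isometry so areas/perimeters/island counts are preserved). Overall, the cross-section is a single solid region. Undo the 30° rotation: the query point maps to (-7.575, 3.680) in the un-rotated model frame. The nearest boundary edge runs (0.00, 23.50)→(0.00, 0.00); distance from the point to it = 7.57 mm. The point is not inside any of the regions above, so it lies outside the cross-section (7.57 mm from the nearest boundary).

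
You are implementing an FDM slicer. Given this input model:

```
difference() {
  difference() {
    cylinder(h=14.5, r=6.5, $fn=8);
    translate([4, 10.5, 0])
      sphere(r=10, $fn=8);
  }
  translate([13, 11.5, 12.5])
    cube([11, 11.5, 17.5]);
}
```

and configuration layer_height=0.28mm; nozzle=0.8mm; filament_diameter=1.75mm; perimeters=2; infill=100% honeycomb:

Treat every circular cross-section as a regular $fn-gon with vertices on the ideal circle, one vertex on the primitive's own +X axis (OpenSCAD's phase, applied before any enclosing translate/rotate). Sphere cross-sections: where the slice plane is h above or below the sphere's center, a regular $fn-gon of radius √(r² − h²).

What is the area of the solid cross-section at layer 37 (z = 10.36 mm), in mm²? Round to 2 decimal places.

At z = 10.36 mm: the cylinder: section is a regular 8-gon, circumradius r=6.5 (area = (8/2)·6.500²·sin(360°/8) = 119.50 mm²); the sphere at (4, 10.5) is not intersected at this z (|z−center|=10.360 > r=10); Taking the first minus the rest: none of the subtracted shapes is present at this height, so the r=6.5 cylinder is unchanged — area = 119.50 mm²; the cube at (13, 11.5) is absent (z outside [12.5, 30]); Subtracting the remaining from the first: none of the subtracted shapes is present at this height, so that combined region is unchanged — area = 119.50 mm². Overall, the cross-section is a single solid region. Net area = 119.50 mm².

119.50 mm²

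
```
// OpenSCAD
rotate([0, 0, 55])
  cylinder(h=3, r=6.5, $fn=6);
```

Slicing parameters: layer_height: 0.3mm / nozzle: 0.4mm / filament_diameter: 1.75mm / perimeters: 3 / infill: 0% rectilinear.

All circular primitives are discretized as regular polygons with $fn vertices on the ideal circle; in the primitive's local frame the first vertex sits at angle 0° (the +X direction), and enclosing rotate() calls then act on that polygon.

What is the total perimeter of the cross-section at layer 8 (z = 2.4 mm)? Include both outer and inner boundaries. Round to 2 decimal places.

At z = 2.4 mm: the cylinder: section is a regular 6-gon, circumradius r=6.5 (perimeter = 2·6·6.500·sin(180°/6) = 39.00 mm); (rotated 55° about Z; rotation is an isometry so areas/perimeters/island counts are preserved). Overall, the cross-section is a single solid region. Total boundary length (outer) = 39.00 mm.

39.00 mm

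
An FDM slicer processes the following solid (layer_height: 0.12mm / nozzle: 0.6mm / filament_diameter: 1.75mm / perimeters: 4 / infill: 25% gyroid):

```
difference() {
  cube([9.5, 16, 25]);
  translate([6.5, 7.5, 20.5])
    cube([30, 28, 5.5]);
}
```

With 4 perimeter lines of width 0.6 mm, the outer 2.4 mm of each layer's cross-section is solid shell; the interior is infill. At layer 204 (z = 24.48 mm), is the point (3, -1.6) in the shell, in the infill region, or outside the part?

outside

At z = 24.48 mm: the 9.5×16 cube contributes its full rectangle; the 30×28 cube at (6.5, 7.5) contributes its full rectangle; Taking the first minus the rest: starting from the 9.5×16 cube, the 30×28 cube at (6.5, 7.5) partially overlaps it — only the 25.50 mm² overlap (of its 840.00 mm²) is removed, clipping the outline — 1 connected region. Overall, the cross-section is a single solid region. The nearest boundary edge runs (9.50, 0.00)→(0.00, 0.00); distance from the point to it = 1.60 mm. The point is not inside any of the regions above, so it lies outside the cross-section (1.60 mm from the nearest boundary).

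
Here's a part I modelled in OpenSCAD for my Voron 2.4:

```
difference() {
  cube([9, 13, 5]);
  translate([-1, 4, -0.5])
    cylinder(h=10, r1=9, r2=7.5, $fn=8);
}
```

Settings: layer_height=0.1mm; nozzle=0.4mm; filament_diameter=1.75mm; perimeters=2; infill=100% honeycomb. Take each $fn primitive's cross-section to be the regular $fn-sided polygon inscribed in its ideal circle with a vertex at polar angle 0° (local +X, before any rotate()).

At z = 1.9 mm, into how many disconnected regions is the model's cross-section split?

At z = 1.9 mm: the 9×13 cube contributes its full rectangle; the cone at (-1, 4) (r1=9→r2=7.5) has section circumradius 8.640 here — a regular 8-gon; Subtracting the remaining from the first: starting from the 9×13 cube, the cone at (-1, 4) partially overlaps it — only the 71.60 mm² overlap (of its 211.14 mm²) is removed, clipping the outline — 1 connected region. The result has 1 disconnected region.

1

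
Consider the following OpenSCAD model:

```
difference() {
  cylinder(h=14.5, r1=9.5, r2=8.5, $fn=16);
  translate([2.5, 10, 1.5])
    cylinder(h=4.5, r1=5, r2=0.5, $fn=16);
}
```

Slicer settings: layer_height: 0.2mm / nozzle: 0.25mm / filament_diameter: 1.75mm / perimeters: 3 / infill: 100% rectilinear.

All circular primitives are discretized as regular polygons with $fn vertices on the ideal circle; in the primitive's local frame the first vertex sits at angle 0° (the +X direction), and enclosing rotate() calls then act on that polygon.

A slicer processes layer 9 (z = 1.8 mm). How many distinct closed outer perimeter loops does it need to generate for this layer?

1

At z = 1.8 mm: the cone: at t=0.124 of its height the radius interpolates to r₁+(r₂−r₁)t = 9.376, giving a regular 16-gon of that circumradius; the cone at (2.5, 10): at t=0.067 of its height the radius interpolates to r₁+(r₂−r₁)t = 4.700, giving a regular 16-gon of that circumradius; After the difference (first − rest): starting from the cone, the cone at (2.5, 10) partially overlaps it — only the 21.01 mm² overlap (of its 67.63 mm²) is removed, clipping the outline — 1 connected region. The result has 1 disconnected region.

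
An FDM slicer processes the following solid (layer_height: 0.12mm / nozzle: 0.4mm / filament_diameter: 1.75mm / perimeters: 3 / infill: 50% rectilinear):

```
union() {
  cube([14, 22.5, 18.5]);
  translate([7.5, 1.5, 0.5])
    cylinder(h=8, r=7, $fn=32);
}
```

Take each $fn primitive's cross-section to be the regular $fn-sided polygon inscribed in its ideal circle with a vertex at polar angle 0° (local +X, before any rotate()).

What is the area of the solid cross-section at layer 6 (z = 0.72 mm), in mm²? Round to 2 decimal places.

At z = 0.72 mm: the 14×22.5 cube contributes its full rectangle (area 315.00 mm²); the r=7 cylinder at (7.5, 1.5) gives a regular 32-gon of circumradius 7 (constant along its height) (area = (32/2)·7.000²·sin(360°/32) = 152.95 mm²); Merging all regions: the regions partially overlap — summed areas 467.95 mm² minus the doubly-counted overlap 95.80 mm² gives 372.15 mm² — area = 372.15 mm². Overall, the cross-section is a single solid region. Net area = 372.15 mm².

372.15 mm²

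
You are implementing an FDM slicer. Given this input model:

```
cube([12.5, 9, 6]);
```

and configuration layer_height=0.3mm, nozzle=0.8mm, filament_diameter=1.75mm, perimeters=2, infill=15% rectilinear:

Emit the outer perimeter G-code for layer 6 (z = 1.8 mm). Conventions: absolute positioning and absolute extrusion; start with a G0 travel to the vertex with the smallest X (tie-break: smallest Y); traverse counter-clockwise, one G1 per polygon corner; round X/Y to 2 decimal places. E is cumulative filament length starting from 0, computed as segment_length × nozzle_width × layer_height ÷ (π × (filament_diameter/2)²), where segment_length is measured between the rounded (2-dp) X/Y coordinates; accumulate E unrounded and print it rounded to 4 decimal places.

At z = 1.8 mm: the 12.5×9 cube contributes its full rectangle. The outline is a single polygon with 4 vertices. Extrusion per mm of travel: 0.8 × 0.3 / (π × 0.875²) = 0.099780. Accumulating E over each segment gives final E = 4.2906.

G0 X0.00 Y0.00 Z1.80
G1 X12.50 Y0.00 E1.2473
G1 X12.50 Y9.00 E2.1453
G1 X0.00 Y9.00 E3.3925
G1 X0.00 Y0.00 E4.2906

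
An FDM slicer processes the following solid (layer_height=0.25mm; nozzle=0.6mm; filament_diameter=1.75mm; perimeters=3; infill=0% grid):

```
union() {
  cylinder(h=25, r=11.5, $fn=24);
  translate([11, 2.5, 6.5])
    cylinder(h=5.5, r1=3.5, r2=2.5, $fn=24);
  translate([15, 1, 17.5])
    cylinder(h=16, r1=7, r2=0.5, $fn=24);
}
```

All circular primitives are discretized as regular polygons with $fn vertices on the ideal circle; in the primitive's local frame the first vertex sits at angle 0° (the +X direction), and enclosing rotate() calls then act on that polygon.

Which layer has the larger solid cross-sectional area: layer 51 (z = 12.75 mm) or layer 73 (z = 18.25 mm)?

layer 73 (z = 18.25 mm)

Layer 51 (z = 12.75): the r=11.5 cylinder gives a regular 24-gon of circumradius 11.5 (constant along its height) (area = (24/2)·11.500²·sin(360°/24) = 410.75 mm²); the cone at (11, 2.5) does not reach this height (z outside [6.5, 12]); the cone at (15, 1) is not intersected at this z (z outside [17.5, 33.5]); Combining (union): only the r=11.5 cylinder is present, so the union is just that shape — area = 410.75 mm². So its area = 410.75 mm². Layer 73 (z = 18.25): the r=11.5 cylinder gives a regular 24-gon of circumradius 11.5 (constant along its height) (area = (24/2)·11.500²·sin(360°/24) = 410.75 mm²); the cone at (11, 2.5) is not intersected at this z (z outside [6.5, 12]); the cone at (15, 1) (r1=7→r2=0.5) has section circumradius 6.695 here — a regular 24-gon (area = (24/2)·6.695²·sin(360°/24) = 139.23 mm²); Taking the union: the regions partially overlap — summed areas 549.97 mm² minus the doubly-counted overlap 19.96 mm² gives 530.01 mm² — area = 530.01 mm². So its area = 530.01 mm². Layer 73 is larger (530.01 vs 410.75 mm²).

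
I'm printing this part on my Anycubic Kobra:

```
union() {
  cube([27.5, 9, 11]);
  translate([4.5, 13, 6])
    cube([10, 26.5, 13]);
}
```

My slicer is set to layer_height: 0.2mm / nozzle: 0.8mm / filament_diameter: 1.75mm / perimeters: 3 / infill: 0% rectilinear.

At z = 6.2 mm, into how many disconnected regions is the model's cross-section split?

At z = 6.2 mm: the cube is present — its section is the full 27.5×9 rectangle; the cube at (4.5, 13) is present — its section is the full 10×26.5 rectangle; Taking the union: the 2 present regions are separate (no shared area or edge), so areas and boundary lengths simply add and each stays a separate island — 2 connected regions. The result has 2 disconnected regions.

2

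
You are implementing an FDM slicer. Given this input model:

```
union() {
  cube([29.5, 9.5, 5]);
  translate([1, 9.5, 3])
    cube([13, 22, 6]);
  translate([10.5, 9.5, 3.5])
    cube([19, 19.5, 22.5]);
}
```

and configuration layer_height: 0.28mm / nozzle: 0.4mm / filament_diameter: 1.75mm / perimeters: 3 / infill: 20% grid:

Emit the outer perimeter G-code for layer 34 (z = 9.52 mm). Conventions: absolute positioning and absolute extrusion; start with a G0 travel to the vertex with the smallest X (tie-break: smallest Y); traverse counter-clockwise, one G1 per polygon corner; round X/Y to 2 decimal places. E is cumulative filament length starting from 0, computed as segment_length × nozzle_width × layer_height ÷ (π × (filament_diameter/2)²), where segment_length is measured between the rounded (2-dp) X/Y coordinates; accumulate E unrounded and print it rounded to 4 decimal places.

At z = 9.52 mm: the cube is absent (z outside [0, 5]); the cube at (1, 9.5) does not reach this height (z outside [3, 9]); the 19×19.5 cube at (10.5, 9.5) contributes its full rectangle; Combining (union): only the 19×19.5 cube at (10.5, 9.5) is present, so the union is just that shape — 1 connected region. The outline is a single polygon with 4 vertices. Extrusion per mm of travel: 0.4 × 0.28 / (π × 0.875²) = 0.046564. Accumulating E over each segment gives final E = 3.5854.

G0 X10.50 Y9.50 Z9.52
G1 X29.50 Y9.50 E0.8847
G1 X29.50 Y29.00 E1.7927
G1 X10.50 Y29.00 E2.6774
G1 X10.50 Y9.50 E3.5854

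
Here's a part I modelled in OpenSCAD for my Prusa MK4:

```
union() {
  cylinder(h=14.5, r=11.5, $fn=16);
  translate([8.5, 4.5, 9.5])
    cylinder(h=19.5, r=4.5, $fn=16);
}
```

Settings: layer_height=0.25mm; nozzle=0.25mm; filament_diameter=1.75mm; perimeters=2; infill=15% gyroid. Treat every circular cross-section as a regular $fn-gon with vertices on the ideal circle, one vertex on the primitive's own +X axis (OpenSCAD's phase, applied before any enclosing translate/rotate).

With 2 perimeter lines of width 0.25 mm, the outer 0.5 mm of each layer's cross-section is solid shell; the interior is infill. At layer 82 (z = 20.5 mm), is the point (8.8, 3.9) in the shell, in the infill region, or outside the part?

infill

At z = 20.5 mm: the cylinder is not intersected at this z (z outside [0, 14.5]); the cylinder at (8.5, 4.5): section is a regular 16-gon, circumradius r=4.5; Combining (union): only the r=4.5 cylinder at (8.5, 4.5) is present, so the union is just that shape — 1 connected region. Overall, the cross-section is a single solid region. The nearest boundary edge runs (10.22, 0.34)→(11.68, 1.32); distance from the point to it = 3.75 mm. The point is inside the cross-section and 3.75 mm from the nearest boundary — more than the 0.5 mm shell width (2 × 0.25), so it's in the infill interior.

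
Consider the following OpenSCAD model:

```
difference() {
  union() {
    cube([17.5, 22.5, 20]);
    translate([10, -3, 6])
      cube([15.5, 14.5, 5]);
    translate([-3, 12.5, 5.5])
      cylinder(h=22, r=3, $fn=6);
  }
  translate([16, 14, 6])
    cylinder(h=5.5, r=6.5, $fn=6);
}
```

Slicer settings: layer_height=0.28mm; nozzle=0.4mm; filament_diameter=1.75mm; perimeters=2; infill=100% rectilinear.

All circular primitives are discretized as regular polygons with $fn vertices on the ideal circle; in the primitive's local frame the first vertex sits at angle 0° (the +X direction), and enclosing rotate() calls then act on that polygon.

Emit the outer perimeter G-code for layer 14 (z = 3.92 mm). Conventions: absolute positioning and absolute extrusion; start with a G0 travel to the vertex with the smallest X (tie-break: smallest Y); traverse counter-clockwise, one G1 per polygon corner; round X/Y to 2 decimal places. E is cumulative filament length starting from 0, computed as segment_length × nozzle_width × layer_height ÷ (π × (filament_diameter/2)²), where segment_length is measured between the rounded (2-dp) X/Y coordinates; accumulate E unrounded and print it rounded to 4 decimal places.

At z = 3.92 mm: the cube is present — its section is the full 17.5×22.5 rectangle; the cube at (10, -3) is absent (z outside [6, 11]); the cylinder at (-3, 12.5) is absent (z outside [5.5, 27.5]); Taking the union: only the 17.5×22.5 cube is present, so the union is just that shape — 1 connected region; the cylinder at (16, 14) does not reach this height (z outside [6, 11.5]); Taking the first minus the rest: none of the subtracted shapes is present at this height, so the result so far is unchanged — 1 connected region. The outline is a single polygon with 4 vertices. Extrusion per mm of travel: 0.4 × 0.28 / (π × 0.875²) = 0.046564. Accumulating E over each segment gives final E = 3.7251.

G0 X0.00 Y0.00 Z3.92
G1 X17.50 Y0.00 E0.8149
G1 X17.50 Y22.50 E1.8626
G1 X0.00 Y22.50 E2.6774
G1 X0.00 Y0.00 E3.7251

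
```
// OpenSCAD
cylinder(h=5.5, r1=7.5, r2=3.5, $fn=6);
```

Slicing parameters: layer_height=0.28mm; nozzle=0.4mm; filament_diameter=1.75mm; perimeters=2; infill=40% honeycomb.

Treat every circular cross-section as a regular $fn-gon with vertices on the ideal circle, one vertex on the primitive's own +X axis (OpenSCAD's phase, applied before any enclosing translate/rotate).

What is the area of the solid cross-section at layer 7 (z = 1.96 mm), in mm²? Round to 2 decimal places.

At z = 1.96 mm: the cone contributes a regular 6-gon of circumradius 6.075 (interpolated between r1=7.5 and r2=3.5 at t=0.356) (area = (6/2)·6.075²·sin(360°/6) = 95.87 mm²). Overall, the cross-section is a single solid region. Net area = 95.87 mm².

95.87 mm²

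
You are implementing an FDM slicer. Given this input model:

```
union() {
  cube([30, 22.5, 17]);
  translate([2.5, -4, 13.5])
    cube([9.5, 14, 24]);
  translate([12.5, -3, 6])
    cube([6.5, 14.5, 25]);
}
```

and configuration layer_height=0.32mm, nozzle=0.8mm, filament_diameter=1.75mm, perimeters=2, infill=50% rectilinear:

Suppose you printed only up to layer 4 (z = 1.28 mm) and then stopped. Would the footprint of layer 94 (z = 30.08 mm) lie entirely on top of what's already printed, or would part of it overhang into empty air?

part overhangs

Compare the two slices. At z = 1.28: the cube (footprint 30×22.5) is included at this height (area 675.00 mm²); the cube at (2.5, -4) does not reach this height (z outside [13.5, 37.5]); the cube at (12.5, -3) does not reach this height (z outside [6, 31]); Combining (union): only the 30×22.5 cube is present, so the union is just that shape — area = 675.00 mm². At z = 30.08: the cube is not intersected at this z (z outside [0, 17]); the cube at (2.5, -4) is present — its section is the full 9.5×14 rectangle (area 133.00 mm²); the cube at (12.5, -3) (footprint 6.5×14.5) is included at this height (area 94.25 mm²); Taking the union: the 2 present regions are separate (no shared area or edge), so areas and boundary lengths simply add and each stays a separate island — area = 227.25 mm². Checking containment: at z = 30.08 the cross-section extends beyond the z = 1.28 cross-section by about 57.50 mm².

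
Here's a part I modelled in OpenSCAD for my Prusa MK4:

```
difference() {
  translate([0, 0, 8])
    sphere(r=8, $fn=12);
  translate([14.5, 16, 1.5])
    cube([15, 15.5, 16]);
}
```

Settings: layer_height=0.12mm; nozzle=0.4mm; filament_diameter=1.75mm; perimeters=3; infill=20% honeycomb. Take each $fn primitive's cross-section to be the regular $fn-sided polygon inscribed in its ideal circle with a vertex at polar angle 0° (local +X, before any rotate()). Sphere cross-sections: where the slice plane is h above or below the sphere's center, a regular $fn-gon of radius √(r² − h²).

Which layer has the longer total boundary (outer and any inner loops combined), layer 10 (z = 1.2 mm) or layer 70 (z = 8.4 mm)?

layer 70 (z = 8.4 mm)

Layer 10 (z = 1.2): the sphere: section is a regular 12-gon, circumradius = √(r²−h²) = √(8²−6.8²) = 4.214 (perimeter = 2·12·4.214·sin(180°/12) = 26.18 mm); the cube at (14.5, 16) is absent (z outside [1.5, 17.5]); Subtracting the remaining from the first: none of the subtracted shapes is present at this height, so the r=8 sphere is unchanged — boundary = 26.18 mm. So its perimeter = 26.18 mm. Layer 70 (z = 8.4): the r=8 sphere contributes a regular 12-gon of circumradius √(8²−0.4²) = 7.990 (perimeter = 2·12·7.990·sin(180°/12) = 49.63 mm); the cube at (14.5, 16) (footprint 15×15.5) is included at this height (perimeter 61.00 mm); Taking the first minus the rest: starting from the r=8 sphere, the 15×15.5 cube at (14.5, 16) misses the remaining region (no effect) — boundary = 49.63 mm. So its perimeter = 49.63 mm. Layer 70 is larger (49.63 vs 26.18 mm).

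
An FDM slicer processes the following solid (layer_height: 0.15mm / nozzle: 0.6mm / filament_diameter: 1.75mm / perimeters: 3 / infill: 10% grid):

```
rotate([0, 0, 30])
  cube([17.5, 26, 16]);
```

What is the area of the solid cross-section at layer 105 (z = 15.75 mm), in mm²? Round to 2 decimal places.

At z = 15.75 mm: the cube is present — its section is the full 17.5×26 rectangle (area 455.00 mm²); (rotated 30° about Z; rotation is an isometry so areas/perimeters/island counts are preserved). Overall, the cross-section is a single solid region. Net area = 455.00 mm².

455.00 mm²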